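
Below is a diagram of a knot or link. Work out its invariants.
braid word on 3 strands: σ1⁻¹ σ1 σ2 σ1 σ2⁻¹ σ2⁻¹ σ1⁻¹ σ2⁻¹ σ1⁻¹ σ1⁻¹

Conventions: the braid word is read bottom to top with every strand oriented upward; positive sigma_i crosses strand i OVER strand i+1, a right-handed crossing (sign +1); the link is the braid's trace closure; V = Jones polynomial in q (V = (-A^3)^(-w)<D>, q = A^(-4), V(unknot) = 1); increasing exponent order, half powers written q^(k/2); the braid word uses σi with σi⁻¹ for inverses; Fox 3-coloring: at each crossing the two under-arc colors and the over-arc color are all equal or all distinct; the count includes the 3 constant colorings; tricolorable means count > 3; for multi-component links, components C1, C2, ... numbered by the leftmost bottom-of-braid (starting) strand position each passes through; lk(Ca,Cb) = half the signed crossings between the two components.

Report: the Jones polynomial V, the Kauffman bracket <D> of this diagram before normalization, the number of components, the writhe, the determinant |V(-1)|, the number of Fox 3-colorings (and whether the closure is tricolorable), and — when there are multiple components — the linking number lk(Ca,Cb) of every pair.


V(q) = q^-6 + q^-3 + q^-2 + q^-1
bracket: A^-8 + A^-4 + 1 + A^12, w = -4
3 components, writhe -4, over 10 crossings
lk(C1,C2) = -2
linking number lk(C1,C3) = 0
lk(C2,C3): 0
det 0, colorings 9 of 3^10 — tricolorable
observation: the span of V is 5, within the link bound 10 + 3 - 1


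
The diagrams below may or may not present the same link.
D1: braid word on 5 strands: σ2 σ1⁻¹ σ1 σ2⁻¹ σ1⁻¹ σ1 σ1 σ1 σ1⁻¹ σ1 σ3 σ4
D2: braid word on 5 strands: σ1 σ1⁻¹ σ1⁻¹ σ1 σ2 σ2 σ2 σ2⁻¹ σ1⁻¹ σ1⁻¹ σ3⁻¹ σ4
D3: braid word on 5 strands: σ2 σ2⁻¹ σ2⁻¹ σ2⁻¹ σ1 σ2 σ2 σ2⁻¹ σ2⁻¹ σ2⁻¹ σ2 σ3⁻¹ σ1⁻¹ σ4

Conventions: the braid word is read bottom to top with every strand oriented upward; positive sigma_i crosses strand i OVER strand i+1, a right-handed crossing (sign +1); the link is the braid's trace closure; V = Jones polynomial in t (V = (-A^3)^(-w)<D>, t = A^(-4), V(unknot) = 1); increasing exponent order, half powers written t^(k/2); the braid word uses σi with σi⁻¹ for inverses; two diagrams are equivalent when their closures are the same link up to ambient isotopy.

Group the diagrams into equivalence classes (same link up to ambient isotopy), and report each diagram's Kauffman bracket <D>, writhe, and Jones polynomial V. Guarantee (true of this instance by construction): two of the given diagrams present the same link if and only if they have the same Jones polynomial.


grouping into links: {D1} | {D2} | {D3}
V(D1) = 1 + t + t^2 + t^3  (w +4, c 12, <D> = 1 + A^4 + A^8 + A^12)
V(D2) = t^-2 + 2 + t^2  (w 0, c 12, <D> = A^-8 + 2 + A^8)
D3 (bracket A^-6 + A^-2 + A^2 + A^6; 14 crossings at w = -2): V = t^-3 + t^-2 + t^-1 + 1
why: comparing 3 Jones polynomials yields 3 groups


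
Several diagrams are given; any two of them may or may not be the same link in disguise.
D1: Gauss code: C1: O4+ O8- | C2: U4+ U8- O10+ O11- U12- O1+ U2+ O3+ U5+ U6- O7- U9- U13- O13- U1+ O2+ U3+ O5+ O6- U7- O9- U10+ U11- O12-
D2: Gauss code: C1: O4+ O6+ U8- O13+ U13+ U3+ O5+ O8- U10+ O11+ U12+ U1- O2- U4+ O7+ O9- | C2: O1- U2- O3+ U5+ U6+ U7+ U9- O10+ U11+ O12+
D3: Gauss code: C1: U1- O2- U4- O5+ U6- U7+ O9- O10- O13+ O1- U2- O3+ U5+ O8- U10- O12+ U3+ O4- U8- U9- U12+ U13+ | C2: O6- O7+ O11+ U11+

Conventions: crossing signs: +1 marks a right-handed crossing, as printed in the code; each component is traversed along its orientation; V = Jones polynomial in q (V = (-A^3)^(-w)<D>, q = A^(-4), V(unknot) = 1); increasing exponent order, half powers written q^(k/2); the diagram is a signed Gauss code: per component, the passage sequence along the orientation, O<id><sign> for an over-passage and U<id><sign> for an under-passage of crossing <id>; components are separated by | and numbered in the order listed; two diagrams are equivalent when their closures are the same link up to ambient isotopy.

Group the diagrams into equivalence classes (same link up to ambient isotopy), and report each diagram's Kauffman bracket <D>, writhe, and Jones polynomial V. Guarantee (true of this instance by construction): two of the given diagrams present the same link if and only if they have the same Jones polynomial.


grouping into links: {D1} | {D2} | {D3}
V(D1) = -q^(-1/2) - q^(1/2)  (w -1, c 13, <D> = A^-5 + A^-1)
D2 (bracket A^-3 + A^5 - A^9 + A^13; 13 crossings at w = +5): V = -q^(1/2) + q^(3/2) - q^(5/2) - q^(9/2)
D3 (bracket A^-1 + A^3 + A^7 - A^15; 13 crossings at w = -1): V = q^(-9/2) - q^(-5/2) - q^(-3/2) - q^(-1/2)
why: 3 values of V(q) split the 3 diagrams


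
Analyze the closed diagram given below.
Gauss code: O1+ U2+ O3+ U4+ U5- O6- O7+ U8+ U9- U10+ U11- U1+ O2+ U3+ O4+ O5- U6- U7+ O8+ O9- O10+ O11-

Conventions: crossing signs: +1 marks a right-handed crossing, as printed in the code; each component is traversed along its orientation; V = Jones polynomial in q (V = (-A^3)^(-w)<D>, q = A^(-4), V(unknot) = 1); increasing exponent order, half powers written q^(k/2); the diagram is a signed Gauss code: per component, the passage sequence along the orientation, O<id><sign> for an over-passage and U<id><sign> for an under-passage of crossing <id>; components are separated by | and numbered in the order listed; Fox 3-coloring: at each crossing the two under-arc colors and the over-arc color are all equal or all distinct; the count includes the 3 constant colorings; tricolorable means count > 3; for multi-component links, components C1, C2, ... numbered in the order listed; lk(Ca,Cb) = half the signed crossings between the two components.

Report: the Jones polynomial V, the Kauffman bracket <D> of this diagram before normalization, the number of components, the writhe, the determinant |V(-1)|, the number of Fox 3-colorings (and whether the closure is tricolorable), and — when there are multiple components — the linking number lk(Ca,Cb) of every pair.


Jones polynomial: V(q) = q + q^3 - q^4
<D> = A^-7 - A^-3 - A^5; writhe +3
components 1, writhe +3 (11 crossings)
3-colorings: 9 of 3^11, det 3 — tricolorable
note: w = +3 (over 11 crossings) is diagram-only; (-A^3)^(-3) removes it from V


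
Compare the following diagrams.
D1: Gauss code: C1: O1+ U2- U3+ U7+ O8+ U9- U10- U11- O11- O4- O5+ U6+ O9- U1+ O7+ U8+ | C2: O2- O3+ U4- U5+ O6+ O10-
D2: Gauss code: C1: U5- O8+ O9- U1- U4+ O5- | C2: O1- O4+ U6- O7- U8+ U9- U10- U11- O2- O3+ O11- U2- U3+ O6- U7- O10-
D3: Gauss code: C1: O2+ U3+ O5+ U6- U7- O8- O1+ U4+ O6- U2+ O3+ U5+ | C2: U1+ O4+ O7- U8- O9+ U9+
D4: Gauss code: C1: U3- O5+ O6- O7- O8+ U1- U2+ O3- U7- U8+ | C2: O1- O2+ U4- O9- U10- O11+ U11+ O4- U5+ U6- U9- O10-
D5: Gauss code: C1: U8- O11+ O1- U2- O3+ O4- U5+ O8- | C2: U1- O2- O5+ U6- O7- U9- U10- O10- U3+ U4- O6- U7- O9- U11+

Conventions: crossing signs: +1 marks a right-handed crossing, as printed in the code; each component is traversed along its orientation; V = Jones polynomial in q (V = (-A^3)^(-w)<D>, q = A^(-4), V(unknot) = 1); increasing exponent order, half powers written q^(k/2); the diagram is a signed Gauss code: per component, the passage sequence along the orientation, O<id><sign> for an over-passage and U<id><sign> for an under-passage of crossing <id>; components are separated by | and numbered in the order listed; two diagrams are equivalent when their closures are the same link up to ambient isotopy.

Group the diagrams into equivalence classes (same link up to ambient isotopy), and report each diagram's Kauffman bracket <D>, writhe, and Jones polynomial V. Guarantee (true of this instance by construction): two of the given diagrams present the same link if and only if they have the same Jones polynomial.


classes: {D1, D3} | {D2, D4, D5}
V(D1) = -q^(1/2) - q^(3/2) - q^(5/2) + q^(9/2)  [11 crossings, <D> = -A^-15 + A^-7 + A^-3 + A, w = +1]
D2 (bracket A^-13 + A^-9 + A^-5 - A^3; 11 crossings at w = -5): V = q^(-9/2) - q^(-5/2) - q^(-3/2) - q^(-1/2)
V(D3) = -q^(1/2) - q^(3/2) - q^(5/2) + q^(9/2)  (w +3, c 9, <D> = -A^-9 + A^-1 + A^3 + A^7)
V(D4) = q^(-9/2) - q^(-5/2) - q^(-3/2) - q^(-1/2)  (w -3, c 11, <D> = A^-7 + A^-3 + A - A^9)
V(D5) = q^(-9/2) - q^(-5/2) - q^(-3/2) - q^(-1/2)  [11 crossings, <D> = A^-13 + A^-9 + A^-5 - A^3, w = -5]
insight: V(q) takes 2 values over 5 diagrams, fixing the grouping


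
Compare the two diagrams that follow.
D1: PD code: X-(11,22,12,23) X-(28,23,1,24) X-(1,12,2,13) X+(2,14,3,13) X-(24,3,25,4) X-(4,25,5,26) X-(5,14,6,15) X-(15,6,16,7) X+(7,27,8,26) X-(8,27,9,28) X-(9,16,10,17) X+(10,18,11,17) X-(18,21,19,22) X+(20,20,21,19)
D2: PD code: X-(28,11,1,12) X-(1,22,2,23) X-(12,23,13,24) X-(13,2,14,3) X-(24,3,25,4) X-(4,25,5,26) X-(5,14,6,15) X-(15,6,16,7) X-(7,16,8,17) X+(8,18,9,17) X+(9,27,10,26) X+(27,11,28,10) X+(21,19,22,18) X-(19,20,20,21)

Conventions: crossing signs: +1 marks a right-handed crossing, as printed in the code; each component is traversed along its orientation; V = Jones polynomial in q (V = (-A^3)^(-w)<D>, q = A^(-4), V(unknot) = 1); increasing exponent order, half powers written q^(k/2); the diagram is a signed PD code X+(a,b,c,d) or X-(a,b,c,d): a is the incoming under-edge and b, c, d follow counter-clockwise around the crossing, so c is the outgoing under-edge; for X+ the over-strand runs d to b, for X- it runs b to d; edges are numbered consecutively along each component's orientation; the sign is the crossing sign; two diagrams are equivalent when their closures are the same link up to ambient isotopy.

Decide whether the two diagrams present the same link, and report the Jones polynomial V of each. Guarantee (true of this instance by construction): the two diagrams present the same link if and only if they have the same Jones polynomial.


same link: yes
V(D1) = q^-8 - 2q^-7 + q^-6 - 2q^-5 + 2q^-4 + q^-2  [14 crossings, <D> = A^-10 + 2A^-2 - 2A^2 + A^6 - 2A^10 + A^14, w = -6]
V(D2) = q^-8 - 2q^-7 + q^-6 - 2q^-5 + 2q^-4 + q^-2  [14 crossings, <D> = A^-10 + 2A^-2 - 2A^2 + A^6 - 2A^10 + A^14, w = -6]
insight: Reidemeister moves carry D1 (14 crossings) to D2 (14)


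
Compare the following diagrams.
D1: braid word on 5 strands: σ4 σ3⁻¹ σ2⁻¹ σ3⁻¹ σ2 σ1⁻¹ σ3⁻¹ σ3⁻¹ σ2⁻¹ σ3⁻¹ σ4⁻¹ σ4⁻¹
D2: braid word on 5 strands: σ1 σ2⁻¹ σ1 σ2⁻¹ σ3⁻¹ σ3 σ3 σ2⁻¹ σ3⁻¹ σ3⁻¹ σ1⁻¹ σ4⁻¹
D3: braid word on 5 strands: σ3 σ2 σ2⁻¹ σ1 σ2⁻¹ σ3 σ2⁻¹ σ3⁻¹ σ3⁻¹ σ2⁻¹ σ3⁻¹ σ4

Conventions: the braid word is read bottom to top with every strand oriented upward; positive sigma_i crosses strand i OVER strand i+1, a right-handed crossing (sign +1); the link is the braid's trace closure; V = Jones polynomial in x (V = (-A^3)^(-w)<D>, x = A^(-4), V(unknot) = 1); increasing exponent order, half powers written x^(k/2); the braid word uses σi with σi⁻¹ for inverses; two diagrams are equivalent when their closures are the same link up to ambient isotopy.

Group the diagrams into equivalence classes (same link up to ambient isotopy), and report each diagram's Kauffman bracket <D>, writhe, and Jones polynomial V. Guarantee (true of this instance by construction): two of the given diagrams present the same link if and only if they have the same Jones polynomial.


equivalence classes: {D1} | {D2, D3}
D1 (bracket A^-16 + A^-8 - A^-4 + 1 - A^4; 12 crossings at w = -8): V = -x^-7 + x^-6 - x^-5 + x^-4 + x^-2
V(D2) = -x^-6 + x^-5 - x^-4 + 2x^-3 - x^-2 + x^-1  [12 crossings, <D> = A^-8 - A^-4 + 2 - A^4 + A^8 - A^12, w = -4]
V(D3) = -x^-6 + x^-5 - x^-4 + 2x^-3 - x^-2 + x^-1  (w -2, c 12, <D> = A^-2 - A^2 + 2A^6 - A^10 + A^14 - A^18)
observation: V(x) takes 2 values over 3 diagrams, fixing the grouping


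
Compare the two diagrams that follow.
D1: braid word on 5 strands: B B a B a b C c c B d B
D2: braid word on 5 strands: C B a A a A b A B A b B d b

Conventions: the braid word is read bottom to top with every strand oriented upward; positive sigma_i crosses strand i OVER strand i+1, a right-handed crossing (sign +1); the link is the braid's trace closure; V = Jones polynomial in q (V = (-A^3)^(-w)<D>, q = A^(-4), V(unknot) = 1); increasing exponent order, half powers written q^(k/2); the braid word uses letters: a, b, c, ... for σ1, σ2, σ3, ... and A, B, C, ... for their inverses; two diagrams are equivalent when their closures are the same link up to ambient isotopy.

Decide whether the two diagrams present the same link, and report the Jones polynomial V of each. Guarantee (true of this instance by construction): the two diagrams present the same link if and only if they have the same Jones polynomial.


equivalent: no
V(D1) = q^-5 - 2q^-4 + 2q^-3 - 2q^-2 + 2q^-1 - 1 + q  (w 0, c 12, <D> = A^-4 - 1 + 2A^4 - 2A^8 + 2A^12 - 2A^16 + A^20)
V(D2) = 1  (w -2, c 14, <D> = A^-6)
why: 2 values of V(q) split the 2 diagrams


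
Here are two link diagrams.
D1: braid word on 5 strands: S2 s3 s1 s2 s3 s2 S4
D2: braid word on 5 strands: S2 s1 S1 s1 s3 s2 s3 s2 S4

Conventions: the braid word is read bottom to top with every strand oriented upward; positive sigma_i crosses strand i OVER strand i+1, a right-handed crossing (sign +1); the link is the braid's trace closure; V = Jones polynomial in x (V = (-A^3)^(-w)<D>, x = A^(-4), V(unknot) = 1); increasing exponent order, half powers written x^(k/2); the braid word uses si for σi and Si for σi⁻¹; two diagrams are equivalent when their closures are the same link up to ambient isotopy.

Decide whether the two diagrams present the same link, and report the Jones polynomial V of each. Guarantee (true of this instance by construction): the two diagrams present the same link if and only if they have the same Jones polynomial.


equivalent: yes
V(D1) = -x^(1/2) - x^(5/2)  (w +3, c 7, <D> = A^-1 + A^7)
V(D2) = -x^(1/2) - x^(5/2)  [9 crossings, <D> = A^-1 + A^7, w = +3]
key observation: all 2 diagrams share one V(x), hence one class


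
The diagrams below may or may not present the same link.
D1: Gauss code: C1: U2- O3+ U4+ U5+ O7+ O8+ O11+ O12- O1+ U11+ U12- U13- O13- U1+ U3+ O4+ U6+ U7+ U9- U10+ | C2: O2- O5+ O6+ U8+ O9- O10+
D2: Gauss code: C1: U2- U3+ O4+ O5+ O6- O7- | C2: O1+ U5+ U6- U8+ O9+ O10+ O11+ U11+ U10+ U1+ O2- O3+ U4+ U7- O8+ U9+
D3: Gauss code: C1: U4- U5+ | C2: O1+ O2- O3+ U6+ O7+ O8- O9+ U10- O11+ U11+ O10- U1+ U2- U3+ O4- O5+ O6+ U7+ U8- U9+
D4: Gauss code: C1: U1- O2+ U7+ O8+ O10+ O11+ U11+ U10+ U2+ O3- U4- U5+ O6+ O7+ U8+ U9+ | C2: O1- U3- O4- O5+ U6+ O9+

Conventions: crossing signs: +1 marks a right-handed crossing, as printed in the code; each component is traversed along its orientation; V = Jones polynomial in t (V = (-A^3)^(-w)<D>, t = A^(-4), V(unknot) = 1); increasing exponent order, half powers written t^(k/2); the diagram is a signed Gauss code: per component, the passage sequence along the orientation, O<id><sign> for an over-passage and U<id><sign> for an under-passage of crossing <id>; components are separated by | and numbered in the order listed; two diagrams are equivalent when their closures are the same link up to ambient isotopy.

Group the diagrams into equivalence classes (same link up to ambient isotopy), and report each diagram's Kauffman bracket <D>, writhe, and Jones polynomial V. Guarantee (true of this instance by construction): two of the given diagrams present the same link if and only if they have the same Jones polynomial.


equivalence classes: {D1} | {D2, D3, D4}
D1 (bracket -A^-11 + A^-7 - A^-3 + 2A + A^9; 13 crossings at w = +5): V = -t^(3/2) - 2t^(7/2) + t^(9/2) - t^(11/2) + t^(13/2)
D2 (bracket -A^-3 + A^5 + A^9 + A^13; 11 crossings at w = +5): V = -t^(1/2) - t^(3/2) - t^(5/2) + t^(9/2)
V(D3) = -t^(1/2) - t^(3/2) - t^(5/2) + t^(9/2)  (w +3, c 11, <D> = -A^-9 + A^-1 + A^3 + A^7)
D4 (bracket -A^-3 + A^5 + A^9 + A^13; 11 crossings at w = +5): V = -t^(1/2) - t^(3/2) - t^(5/2) + t^(9/2)
observation: comparing 4 Jones polynomials yields 2 groups


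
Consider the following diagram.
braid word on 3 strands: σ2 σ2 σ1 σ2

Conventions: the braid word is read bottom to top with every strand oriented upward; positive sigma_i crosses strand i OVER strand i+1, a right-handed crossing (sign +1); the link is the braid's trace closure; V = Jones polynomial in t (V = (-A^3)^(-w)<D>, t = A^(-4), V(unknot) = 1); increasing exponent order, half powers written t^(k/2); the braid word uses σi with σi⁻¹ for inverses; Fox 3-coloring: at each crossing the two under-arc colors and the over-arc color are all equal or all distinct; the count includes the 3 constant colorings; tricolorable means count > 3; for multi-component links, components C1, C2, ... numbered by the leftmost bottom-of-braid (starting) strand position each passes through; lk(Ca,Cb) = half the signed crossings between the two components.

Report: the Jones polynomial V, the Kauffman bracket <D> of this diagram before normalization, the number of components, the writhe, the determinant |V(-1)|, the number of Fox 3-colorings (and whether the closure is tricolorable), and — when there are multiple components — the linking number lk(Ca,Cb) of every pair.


V(t) = t + t^3 - t^4
bracket: -A^-4 + 1 + A^8, w = +4
1 component, writhe +4, over 4 crossings
det 3, colorings 9 of 3^4 — tricolorable
observation: w = +4 shifts under R1 moves; the (-A^3)^(-4) factor cancels that in V


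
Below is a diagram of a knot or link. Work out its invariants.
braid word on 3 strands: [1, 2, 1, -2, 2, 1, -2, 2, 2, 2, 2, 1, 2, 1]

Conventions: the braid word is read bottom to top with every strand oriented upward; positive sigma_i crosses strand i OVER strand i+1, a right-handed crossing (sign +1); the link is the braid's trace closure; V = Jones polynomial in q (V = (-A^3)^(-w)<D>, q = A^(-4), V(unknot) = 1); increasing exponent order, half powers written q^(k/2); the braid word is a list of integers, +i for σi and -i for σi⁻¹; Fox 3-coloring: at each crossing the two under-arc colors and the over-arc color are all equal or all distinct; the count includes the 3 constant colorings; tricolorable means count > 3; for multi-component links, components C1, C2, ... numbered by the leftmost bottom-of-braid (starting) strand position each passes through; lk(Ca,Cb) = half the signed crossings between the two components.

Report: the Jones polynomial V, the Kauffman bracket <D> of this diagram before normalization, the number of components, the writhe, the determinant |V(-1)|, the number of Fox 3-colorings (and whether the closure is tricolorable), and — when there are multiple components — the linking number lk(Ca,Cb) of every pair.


Jones polynomial: V(q) = q^4 + q^6 - q^10
<D> = -A^-10 + A^6 + A^14; writhe +10
components 1, writhe +10 (14 crossings)
3-colorings: 3 of 3^14, det 1 — not tricolorable
note: |V(-1)| = 1: so not tricolorable, since 3 does not divide 1


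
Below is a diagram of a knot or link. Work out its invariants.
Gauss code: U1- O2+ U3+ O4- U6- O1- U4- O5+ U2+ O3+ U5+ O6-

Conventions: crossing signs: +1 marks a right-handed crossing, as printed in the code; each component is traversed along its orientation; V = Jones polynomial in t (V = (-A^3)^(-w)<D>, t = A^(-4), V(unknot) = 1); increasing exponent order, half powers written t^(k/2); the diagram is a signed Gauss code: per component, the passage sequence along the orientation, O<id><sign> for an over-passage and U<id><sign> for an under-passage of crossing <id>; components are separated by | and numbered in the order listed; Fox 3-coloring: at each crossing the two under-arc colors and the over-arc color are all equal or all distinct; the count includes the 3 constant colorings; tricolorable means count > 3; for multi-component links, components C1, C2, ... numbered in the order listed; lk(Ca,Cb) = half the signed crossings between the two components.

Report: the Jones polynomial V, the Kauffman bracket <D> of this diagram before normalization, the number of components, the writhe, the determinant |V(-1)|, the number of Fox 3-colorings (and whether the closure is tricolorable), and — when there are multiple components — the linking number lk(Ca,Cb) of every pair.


V(t) = -t^-3 + 2t^-2 - 2t^-1 + 3 - 2t + 2t^2 - t^3
bracket: -A^-12 + 2A^-8 - 2A^-4 + 3 - 2A^4 + 2A^8 - A^12, w = 0
1 component, writhe 0, over 6 crossings
det 13, colorings 3 of 3^6 — not tricolorable
observation: w = 0 shifts under R1 moves; the (-A^3)^(0) factor cancels that in V


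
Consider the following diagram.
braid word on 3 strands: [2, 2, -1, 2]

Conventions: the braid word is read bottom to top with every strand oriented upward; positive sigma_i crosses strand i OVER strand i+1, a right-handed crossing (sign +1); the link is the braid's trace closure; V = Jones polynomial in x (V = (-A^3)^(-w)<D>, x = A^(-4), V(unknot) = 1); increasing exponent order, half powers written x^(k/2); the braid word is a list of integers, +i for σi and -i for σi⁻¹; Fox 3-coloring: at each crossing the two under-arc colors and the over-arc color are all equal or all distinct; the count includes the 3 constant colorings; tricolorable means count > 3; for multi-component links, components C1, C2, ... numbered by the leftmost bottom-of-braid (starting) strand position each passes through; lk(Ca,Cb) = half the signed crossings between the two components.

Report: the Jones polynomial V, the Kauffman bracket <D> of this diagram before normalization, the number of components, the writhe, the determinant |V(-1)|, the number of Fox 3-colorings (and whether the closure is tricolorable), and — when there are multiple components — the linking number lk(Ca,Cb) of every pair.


V(x) = x + x^3 - x^4
bracket: -A^-10 + A^-6 + A^2, w = +2
1 component, writhe +2, over 4 crossings
det 3, colorings 9 of 3^4 — tricolorable
observation: w = +2 (over 4 crossings) is diagram-only; (-A^3)^(-2) removes it from V


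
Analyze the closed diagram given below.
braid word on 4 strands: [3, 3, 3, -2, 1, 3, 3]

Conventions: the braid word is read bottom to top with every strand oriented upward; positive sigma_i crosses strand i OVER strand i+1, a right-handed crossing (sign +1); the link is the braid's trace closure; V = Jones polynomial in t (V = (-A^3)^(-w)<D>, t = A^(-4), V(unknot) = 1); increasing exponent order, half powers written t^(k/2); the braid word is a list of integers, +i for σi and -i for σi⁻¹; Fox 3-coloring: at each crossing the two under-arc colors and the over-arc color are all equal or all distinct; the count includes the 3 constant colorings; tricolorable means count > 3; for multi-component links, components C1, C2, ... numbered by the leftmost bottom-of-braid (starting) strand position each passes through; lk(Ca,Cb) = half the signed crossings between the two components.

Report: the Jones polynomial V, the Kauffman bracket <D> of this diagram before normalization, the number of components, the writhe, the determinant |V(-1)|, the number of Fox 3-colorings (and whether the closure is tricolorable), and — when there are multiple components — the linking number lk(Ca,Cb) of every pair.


V = t^2 + t^4 - t^5 + t^6 - t^7
<D> = A^-13 - A^-9 + A^-5 - A^-1 - A^7 (w = +5)
1 component over 7 crossings, w = +5
3 Fox colorings among 3^7, |V(-1)| = 5: not tricolorable
why: the span of V is 5, forcing >= 5 crossings in any diagram


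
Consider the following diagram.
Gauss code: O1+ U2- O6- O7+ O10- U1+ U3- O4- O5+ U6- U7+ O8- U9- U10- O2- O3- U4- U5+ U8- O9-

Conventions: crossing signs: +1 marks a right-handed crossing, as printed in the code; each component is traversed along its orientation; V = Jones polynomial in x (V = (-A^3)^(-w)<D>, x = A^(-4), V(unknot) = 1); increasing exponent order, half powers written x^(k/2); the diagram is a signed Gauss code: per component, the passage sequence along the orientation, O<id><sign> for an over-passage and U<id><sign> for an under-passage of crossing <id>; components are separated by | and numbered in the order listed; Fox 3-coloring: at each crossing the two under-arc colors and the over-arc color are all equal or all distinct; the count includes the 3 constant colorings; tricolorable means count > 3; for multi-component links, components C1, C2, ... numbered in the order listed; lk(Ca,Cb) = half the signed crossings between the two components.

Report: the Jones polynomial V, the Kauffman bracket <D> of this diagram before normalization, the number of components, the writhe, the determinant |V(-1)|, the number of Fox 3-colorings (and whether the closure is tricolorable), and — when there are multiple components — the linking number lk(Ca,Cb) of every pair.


V(x) = -x^-6 + x^-5 - x^-4 + 2x^-3 - x^-2 + x^-1
bracket: A^-8 - A^-4 + 2 - A^4 + A^8 - A^12, w = -4
1 component, writhe -4, over 10 crossings
det 7, colorings 3 of 3^10 — not tricolorable
observation: the span of V is 5, forcing >= 5 crossings in any diagram


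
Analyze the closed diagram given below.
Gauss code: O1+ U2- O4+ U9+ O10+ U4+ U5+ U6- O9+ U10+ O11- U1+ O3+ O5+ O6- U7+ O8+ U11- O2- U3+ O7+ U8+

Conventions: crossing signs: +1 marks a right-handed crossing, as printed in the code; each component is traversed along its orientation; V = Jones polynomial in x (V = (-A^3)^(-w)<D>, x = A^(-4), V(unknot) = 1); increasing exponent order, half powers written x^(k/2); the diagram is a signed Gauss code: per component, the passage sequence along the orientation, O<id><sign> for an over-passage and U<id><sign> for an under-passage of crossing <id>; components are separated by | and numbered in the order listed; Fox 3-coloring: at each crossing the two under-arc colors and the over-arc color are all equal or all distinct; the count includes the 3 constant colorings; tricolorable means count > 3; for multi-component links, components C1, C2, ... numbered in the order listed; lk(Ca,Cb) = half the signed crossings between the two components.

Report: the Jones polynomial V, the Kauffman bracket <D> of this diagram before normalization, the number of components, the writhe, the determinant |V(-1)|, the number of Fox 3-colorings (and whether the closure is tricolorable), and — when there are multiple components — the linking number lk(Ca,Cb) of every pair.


V(x) = 1 - x + 3x^2 - 4x^3 + 5x^4 - 6x^5 + 5x^6 - 4x^7 + 3x^8 - x^9
bracket: A^-21 - 3A^-17 + 4A^-13 - 5A^-9 + 6A^-5 - 5A^-1 + 4A^3 - 3A^7 + A^11 - A^15, w = +5
1 component, writhe +5, over 11 crossings
det 33, colorings 9 of 3^11 — tricolorable
observation: the span of V is 9, forcing >= 9 crossings in any diagram


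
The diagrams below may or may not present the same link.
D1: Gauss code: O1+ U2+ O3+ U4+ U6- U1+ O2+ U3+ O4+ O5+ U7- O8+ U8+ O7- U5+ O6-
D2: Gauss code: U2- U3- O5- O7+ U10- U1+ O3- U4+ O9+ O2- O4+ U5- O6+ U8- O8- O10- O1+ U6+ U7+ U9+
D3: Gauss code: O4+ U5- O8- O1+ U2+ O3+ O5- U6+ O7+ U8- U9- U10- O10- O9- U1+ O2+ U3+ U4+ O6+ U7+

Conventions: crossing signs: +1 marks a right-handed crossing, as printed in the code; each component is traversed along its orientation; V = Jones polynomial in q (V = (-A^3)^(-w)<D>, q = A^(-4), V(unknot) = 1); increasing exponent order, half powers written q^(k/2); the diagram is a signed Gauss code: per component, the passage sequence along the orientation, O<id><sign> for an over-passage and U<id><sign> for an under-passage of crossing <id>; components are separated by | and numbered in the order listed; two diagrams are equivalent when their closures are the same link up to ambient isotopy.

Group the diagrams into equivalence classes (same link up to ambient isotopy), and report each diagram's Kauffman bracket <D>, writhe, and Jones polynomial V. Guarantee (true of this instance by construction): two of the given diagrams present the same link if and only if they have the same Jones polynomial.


classes: {D1} | {D2} | {D3}
V(D1) = q + q^3 - q^4  [8 crossings, <D> = -A^-4 + 1 + A^8, w = +4]
V(D2) = 1  [10 crossings, <D> = 1, w = 0]
D3 (bracket -A^-18 + A^-14 - A^-10 + 2A^-6 - A^-2 + A^2; 10 crossings at w = +2): V = q - q^2 + 2q^3 - q^4 + q^5 - q^6
note: comparing 3 Jones polynomials yields 3 groups


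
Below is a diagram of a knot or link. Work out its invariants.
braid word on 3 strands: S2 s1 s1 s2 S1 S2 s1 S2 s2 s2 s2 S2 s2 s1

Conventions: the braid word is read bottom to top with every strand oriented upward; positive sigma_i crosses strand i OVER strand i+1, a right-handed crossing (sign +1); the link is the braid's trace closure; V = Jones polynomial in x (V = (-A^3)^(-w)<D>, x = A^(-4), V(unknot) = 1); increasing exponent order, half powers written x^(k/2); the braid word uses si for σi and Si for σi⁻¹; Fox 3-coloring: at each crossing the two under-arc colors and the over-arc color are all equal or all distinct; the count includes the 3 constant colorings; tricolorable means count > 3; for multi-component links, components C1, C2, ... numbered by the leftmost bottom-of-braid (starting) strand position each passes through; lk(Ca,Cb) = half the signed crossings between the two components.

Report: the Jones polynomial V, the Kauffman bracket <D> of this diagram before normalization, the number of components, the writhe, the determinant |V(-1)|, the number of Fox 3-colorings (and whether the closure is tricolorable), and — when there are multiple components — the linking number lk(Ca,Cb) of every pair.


V = 2x - 2x^2 + 3x^3 - 3x^4 + 2x^5 - 2x^6 + x^7
<D> = A^-16 - 2A^-12 + 2A^-8 - 3A^-4 + 3 - 2A^4 + 2A^8 (w = +4)
1 component over 14 crossings, w = +4
9 Fox colorings among 3^14, |V(-1)| = 15: tricolorable
why: free reduction leaves σ2⁻¹ σ1 σ1 σ2 σ1⁻¹ σ2⁻¹ σ1 σ2 σ2 σ1 of the original 14 letters


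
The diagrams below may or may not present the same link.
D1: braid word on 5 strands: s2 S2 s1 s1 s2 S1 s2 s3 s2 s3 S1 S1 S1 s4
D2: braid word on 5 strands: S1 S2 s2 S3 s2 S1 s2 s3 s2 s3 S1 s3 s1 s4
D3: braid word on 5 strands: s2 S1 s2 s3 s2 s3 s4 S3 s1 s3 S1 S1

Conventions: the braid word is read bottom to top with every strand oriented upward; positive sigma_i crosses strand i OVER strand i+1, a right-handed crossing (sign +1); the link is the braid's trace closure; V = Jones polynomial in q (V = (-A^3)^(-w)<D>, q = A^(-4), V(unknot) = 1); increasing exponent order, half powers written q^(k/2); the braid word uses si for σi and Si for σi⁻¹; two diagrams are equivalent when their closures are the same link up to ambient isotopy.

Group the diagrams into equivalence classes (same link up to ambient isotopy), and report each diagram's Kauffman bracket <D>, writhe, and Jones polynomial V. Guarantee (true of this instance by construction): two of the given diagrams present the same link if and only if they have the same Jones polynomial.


classes: {D1, D2, D3}
V(D1) = q^-1 - 1 + 2q - 2q^2 + 2q^3 - 2q^4 + q^5  [14 crossings, <D> = A^-8 - 2A^-4 + 2 - 2A^4 + 2A^8 - A^12 + A^16, w = +4]
V(D2) = q^-1 - 1 + 2q - 2q^2 + 2q^3 - 2q^4 + q^5  (w +4, c 14, <D> = A^-8 - 2A^-4 + 2 - 2A^4 + 2A^8 - A^12 + A^16)
V(D3) = q^-1 - 1 + 2q - 2q^2 + 2q^3 - 2q^4 + q^5  (w +4, c 12, <D> = A^-8 - 2A^-4 + 2 - 2A^4 + 2A^8 - A^12 + A^16)
insight: one V(q) for all 3 diagrams — one class (guaranteed)


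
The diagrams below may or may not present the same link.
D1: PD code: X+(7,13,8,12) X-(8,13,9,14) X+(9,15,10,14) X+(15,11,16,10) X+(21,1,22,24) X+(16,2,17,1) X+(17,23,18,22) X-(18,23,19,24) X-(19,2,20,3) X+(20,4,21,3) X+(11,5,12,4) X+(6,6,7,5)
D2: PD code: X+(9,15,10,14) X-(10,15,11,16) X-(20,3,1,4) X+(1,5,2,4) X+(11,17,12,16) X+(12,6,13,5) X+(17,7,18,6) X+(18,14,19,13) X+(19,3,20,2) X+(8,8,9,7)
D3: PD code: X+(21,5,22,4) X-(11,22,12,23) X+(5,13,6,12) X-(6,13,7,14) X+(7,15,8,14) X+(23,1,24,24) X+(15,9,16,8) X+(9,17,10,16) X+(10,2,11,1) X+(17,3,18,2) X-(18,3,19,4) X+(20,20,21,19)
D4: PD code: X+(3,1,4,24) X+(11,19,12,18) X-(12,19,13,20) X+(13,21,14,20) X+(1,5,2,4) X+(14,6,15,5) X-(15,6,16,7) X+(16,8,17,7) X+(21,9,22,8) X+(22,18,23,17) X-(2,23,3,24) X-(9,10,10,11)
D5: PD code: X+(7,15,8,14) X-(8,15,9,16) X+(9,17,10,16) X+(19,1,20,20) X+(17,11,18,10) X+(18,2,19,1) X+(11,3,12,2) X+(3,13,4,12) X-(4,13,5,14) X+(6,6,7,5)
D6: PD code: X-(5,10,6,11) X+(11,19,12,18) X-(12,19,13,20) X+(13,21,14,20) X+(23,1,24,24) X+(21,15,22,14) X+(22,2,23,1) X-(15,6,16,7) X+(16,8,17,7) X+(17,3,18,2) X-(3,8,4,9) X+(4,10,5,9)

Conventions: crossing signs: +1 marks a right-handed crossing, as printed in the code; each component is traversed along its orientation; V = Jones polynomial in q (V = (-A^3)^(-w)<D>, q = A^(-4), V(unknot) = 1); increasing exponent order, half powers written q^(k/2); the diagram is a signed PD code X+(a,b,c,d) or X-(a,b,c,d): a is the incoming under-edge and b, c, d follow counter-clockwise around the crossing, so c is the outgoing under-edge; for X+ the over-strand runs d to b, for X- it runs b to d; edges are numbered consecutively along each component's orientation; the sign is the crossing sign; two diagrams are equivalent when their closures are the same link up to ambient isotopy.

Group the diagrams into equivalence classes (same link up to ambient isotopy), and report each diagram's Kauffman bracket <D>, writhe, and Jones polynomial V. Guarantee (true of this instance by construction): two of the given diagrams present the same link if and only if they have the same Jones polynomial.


grouping into links: {D1, D2, D3, D4, D5, D6}
V(D1) = q + q^3 - q^4  (w +6, c 12, <D> = -A^2 + A^6 + A^14)
V(D2) = q + q^3 - q^4  [10 crossings, <D> = -A^2 + A^6 + A^14, w = +6]
D3 (bracket -A^2 + A^6 + A^14; 12 crossings at w = +6): V = q + q^3 - q^4
V(D4) = q + q^3 - q^4  [12 crossings, <D> = -A^-4 + 1 + A^8, w = +4]
D5 (bracket -A^2 + A^6 + A^14; 10 crossings at w = +6): V = q + q^3 - q^4
V(D6) = q + q^3 - q^4  (w +4, c 12, <D> = -A^-4 + 1 + A^8)
key observation: all 6 diagrams share one V(q), hence one class


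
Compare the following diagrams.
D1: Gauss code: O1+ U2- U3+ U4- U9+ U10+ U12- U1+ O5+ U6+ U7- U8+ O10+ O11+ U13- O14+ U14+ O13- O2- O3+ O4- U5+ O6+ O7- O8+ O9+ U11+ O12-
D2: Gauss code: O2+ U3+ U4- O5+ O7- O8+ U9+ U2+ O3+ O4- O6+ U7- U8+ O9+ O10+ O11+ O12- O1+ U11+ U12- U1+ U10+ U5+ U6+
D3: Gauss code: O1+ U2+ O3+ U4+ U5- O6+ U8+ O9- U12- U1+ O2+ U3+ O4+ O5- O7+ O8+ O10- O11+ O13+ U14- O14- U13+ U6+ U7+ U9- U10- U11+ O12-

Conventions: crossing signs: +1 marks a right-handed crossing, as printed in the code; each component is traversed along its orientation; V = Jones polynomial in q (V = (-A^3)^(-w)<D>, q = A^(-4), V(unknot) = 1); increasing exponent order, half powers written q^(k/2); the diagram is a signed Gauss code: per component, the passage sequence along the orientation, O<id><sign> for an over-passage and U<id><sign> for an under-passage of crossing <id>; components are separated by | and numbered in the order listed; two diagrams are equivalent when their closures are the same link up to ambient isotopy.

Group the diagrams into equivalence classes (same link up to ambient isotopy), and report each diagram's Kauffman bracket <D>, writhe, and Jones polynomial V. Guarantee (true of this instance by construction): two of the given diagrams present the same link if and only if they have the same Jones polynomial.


grouping into links: {D1, D2, D3}
V(D1) = q + q^3 - q^4  (w +4, c 14, <D> = -A^-4 + 1 + A^8)
V(D2) = q + q^3 - q^4  [12 crossings, <D> = -A^2 + A^6 + A^14, w = +6]
V(D3) = q + q^3 - q^4  (w +4, c 14, <D> = -A^-4 + 1 + A^8)
key observation: one V(q) for all 3 diagrams — one class (guaranteed)


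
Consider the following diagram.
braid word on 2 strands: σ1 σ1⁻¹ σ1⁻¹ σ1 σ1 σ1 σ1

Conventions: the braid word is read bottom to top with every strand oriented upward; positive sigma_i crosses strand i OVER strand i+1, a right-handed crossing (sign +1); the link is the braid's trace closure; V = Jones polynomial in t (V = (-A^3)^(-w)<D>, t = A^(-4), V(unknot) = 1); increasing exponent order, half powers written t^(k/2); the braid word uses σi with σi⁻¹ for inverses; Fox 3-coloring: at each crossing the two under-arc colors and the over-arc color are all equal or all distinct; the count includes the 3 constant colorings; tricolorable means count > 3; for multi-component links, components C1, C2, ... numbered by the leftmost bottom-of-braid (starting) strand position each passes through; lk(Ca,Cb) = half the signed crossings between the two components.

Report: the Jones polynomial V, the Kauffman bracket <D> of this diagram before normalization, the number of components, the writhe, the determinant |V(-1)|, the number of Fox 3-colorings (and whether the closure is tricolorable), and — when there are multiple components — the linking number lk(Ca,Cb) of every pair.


Jones polynomial: V(t) = t + t^3 - t^4
<D> = A^-7 - A^-3 - A^5; writhe +3
components 1, writhe +3 (7 crossings)
3-colorings: 9 of 3^7, det 3 — tricolorable
note: det 3 = |V(-1)|; divisible by 3, so tricolorable


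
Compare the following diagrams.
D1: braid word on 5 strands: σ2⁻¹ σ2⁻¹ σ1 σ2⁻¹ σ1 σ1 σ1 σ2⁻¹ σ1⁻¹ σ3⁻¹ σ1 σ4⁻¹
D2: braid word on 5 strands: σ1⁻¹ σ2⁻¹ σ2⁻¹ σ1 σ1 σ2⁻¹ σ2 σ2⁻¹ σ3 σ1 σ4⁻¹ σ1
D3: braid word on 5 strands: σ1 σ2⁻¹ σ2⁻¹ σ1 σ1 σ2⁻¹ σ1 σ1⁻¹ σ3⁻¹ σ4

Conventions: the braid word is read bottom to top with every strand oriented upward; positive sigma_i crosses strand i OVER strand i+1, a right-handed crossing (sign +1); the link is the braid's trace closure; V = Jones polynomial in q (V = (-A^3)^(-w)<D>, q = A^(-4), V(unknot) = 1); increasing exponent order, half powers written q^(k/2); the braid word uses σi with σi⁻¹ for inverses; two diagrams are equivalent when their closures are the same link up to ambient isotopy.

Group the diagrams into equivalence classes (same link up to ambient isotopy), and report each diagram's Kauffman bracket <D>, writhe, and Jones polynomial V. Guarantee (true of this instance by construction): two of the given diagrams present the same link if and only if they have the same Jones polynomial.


equivalence classes: {D1} | {D2, D3}
D1 (bracket A^-22 - 2A^-18 + 3A^-14 - 4A^-10 + 5A^-6 - 4A^-2 + 3A^2 - 2A^6 + A^10; 12 crossings at w = -2): V = q^-4 - 2q^-3 + 3q^-2 - 4q^-1 + 5 - 4q + 3q^2 - 2q^3 + q^4
D2 (bracket -A^-12 + 2A^-8 - 2A^-4 + 3 - 2A^4 + 2A^8 - A^12; 12 crossings at w = 0): V = -q^-3 + 2q^-2 - 2q^-1 + 3 - 2q + 2q^2 - q^3
V(D3) = -q^-3 + 2q^-2 - 2q^-1 + 3 - 2q + 2q^2 - q^3  [10 crossings, <D> = -A^-12 + 2A^-8 - 2A^-4 + 3 - 2A^4 + 2A^8 - A^12, w = 0]
key observation: V(q) takes 2 values over 3 diagrams, fixing the grouping


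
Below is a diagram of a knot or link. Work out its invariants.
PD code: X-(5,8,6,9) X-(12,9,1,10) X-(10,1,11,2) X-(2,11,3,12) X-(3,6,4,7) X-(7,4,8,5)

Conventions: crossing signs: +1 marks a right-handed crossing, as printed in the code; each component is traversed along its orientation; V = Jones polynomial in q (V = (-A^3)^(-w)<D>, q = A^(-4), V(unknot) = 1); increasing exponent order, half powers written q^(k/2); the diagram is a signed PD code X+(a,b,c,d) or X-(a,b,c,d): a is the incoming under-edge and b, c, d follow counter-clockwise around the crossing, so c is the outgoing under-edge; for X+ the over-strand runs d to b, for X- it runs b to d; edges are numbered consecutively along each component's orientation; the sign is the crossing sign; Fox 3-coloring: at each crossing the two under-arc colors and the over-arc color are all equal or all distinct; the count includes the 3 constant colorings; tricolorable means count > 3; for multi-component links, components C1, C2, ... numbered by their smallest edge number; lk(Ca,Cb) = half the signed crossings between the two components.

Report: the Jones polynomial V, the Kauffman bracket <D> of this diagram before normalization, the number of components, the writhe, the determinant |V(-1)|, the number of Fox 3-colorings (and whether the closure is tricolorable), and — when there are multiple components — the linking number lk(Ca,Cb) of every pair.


Jones polynomial: V(q) = q^-8 - 2q^-7 + q^-6 - 2q^-5 + 2q^-4 + q^-2
<D> = A^-10 + 2A^-2 - 2A^2 + A^6 - 2A^10 + A^14; writhe -6
components 1, writhe -6 (6 crossings)
3-colorings: 27 of 3^6, det 9 — tricolorable
note: |V(-1)| = 9: so tricolorable, since 3 divides 9


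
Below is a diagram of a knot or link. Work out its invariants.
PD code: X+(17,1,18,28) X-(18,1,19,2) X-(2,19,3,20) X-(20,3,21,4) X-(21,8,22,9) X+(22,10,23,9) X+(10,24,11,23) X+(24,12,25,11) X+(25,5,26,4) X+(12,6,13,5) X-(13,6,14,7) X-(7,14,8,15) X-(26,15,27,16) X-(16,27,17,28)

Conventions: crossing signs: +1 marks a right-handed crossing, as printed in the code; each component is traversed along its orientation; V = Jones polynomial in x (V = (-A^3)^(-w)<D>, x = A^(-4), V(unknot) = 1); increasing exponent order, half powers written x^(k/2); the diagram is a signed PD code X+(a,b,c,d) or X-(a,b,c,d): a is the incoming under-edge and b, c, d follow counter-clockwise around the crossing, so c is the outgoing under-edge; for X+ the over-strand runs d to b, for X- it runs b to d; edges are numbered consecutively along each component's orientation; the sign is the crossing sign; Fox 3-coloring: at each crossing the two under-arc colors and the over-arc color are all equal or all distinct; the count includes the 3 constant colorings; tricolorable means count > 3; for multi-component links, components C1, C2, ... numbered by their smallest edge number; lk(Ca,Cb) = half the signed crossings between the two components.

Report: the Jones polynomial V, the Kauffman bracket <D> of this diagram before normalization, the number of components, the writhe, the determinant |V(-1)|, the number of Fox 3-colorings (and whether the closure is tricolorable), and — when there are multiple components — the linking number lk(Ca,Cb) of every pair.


Jones polynomial: V(x) = x^-5 - 2x^-4 + 2x^-3 - 2x^-2 + 2x^-1 - 1 + x
<D> = A^-10 - A^-6 + 2A^-2 - 2A^2 + 2A^6 - 2A^10 + A^14; writhe -2
components 1, writhe -2 (14 crossings)
3-colorings: 3 of 3^14, det 11 — not tricolorable
note: |V(-1)| = 11: so not tricolorable, since 3 does not divide 11
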